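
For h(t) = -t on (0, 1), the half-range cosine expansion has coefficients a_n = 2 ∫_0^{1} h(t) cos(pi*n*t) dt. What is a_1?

a_1 = 2 ∫_0^{1} (-t) cos(pi*t) dt.
Integrating by parts (boundary term plus one more integral), an antiderivative of (-t) cos(pi*t) is -t*sin(pi*t)/pi - cos(pi*t)/pi**2; evaluating from 0 to 1: ∫_{0}^{1} (-t) cos(pi*t) dt = (pi**(-2)) - (-1/pi**2) = 2/pi**2.
Hence a_1 = 2·(2/pi**2) = 4/pi**2.

4/pi**2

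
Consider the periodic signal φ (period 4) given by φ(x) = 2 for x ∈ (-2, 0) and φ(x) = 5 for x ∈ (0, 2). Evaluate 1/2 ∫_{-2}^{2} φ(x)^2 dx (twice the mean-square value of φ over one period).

29

1/2 ∫_{-2}^{2} φ(x)^2 dx = 1/2 · (58) = 29.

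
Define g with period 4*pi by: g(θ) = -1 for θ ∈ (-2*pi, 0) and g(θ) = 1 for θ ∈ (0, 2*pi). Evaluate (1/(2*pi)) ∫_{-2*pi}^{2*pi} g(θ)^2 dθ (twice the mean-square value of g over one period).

(1/(2*pi)) ∫_{-2*pi}^{2*pi} g(θ)^2 dθ = (1/(2*pi)) · (4*pi) = 2.

2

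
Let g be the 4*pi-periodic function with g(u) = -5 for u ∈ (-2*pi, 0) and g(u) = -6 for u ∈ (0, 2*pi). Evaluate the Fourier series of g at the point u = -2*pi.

-11/2

At u = -2*pi the one-sided limits are g(-2*pi^-) = -6 and g(-2*pi^+) = -5.
By Dirichlet's theorem the series converges to their average, [(-6) + (-5)]/2 = -11/2.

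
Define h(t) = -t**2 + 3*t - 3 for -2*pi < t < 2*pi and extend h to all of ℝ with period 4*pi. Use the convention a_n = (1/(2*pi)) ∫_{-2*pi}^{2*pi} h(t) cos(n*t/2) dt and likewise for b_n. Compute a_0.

-8*pi**2/3 - 6

a_0 = (1/(2*pi)) ∫_{-2*pi}^{2*pi} h(t) dt = (1/(2*pi)) · (-16*pi**3/3 - 12*pi) = -8*pi**2/3 - 6.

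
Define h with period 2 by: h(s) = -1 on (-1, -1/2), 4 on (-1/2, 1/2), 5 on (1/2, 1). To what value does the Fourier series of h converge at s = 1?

s = 1 differs from s = -1 by 1 full period(s), and the series is 2-periodic.
At s = -1 the one-sided limits are h(-1^-) = 5 and h(-1^+) = -1.
By Dirichlet's theorem the series converges to their average, [(5) + (-1)]/2 = 2.

2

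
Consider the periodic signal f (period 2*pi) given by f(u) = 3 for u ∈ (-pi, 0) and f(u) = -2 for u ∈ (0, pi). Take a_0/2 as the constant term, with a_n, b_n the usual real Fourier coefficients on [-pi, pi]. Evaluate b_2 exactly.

0

b_2 = 1/pi ∫_{-pi}^{pi} f(u) sin(2*u) du.
Split the integral at the breakpoints.
Directly, an antiderivative of (3) sin(2*u) is -3*cos(2*u)/2; evaluating from -pi to 0: ∫_{-pi}^{0} (3) sin(2*u) du = (-3/2) - (-3/2) = 0.
Directly, an antiderivative of (-2) sin(2*u) is cos(2*u); evaluating from 0 to pi: ∫_{0}^{pi} (-2) sin(2*u) du = (1) - (1) = 0.
Summing the pieces and multiplying by (1/pi) gives b_2 = 0.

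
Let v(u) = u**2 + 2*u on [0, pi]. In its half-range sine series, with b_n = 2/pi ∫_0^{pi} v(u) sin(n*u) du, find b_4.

b_4 = 2/pi ∫_0^{pi} (u**2 + 2*u) sin(4*u) du.
Integrating by parts twice (tabular method), an antiderivative of (u**2 + 2*u) sin(4*u) is -u**2*cos(4*u)/4 + u*sin(4*u)/8 - u*cos(4*u)/2 + sin(4*u)/8 + cos(4*u)/32; evaluating from 0 to pi: ∫_{0}^{pi} (u**2 + 2*u) sin(4*u) du = (-pi**2/4 - pi/2 + 1/32) - (1/32) = -pi*(2 + pi)/4.
Hence b_4 = (2/pi)·(-pi*(2 + pi)/4) = -pi/2 - 1.

-pi/2 - 1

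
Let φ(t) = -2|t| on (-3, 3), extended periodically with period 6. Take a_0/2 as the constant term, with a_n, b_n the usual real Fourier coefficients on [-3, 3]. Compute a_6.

0

a_6 = 1/3 ∫_{-3}^{3} φ(t) cos(2*pi*t) dt.
φ is even and cos(2*pi*t) is even, so the integrand is even and a_6 = 2/3 ∫_0^{3} φ(t) cos(2*pi*t) dt.
Integrating by parts (boundary term plus one more integral), an antiderivative of (-2*t) cos(2*pi*t) is -t*sin(2*pi*t)/pi - cos(2*pi*t)/(2*pi**2); evaluating from 0 to 3: ∫_{0}^{3} (-2*t) cos(2*pi*t) dt = (-1/(2*pi**2)) - (-1/(2*pi**2)) = 0.
Hence a_6 = (2/3)·(0) = 0.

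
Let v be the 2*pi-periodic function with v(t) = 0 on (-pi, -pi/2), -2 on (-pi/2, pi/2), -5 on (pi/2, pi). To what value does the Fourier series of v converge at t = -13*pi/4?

t = -13*pi/4 differs from t = 3*pi/4 by -2 full period(s), and the series is 2*pi-periodic.
v is continuous at t = 3*pi/4 with value -5, so the series converges to -5 there.

-5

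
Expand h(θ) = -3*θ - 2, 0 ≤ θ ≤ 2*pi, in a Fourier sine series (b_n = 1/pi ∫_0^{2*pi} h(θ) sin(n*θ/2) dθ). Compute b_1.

-12 - 8/pi

b_1 = 1/pi ∫_0^{2*pi} (-3*θ - 2) sin(θ/2) dθ.
Integrating by parts (boundary term plus one more integral), an antiderivative of (-3*θ - 2) sin(θ/2) is 6*θ*cos(θ/2) - 12*sin(θ/2) + 4*cos(θ/2); evaluating from 0 to 2*pi: ∫_{0}^{2*pi} (-3*θ - 2) sin(θ/2) dθ = (-12*pi - 4) - (4) = -12*pi - 8.
Hence b_1 = (1/pi)·(-12*pi - 8) = -12 - 8/pi.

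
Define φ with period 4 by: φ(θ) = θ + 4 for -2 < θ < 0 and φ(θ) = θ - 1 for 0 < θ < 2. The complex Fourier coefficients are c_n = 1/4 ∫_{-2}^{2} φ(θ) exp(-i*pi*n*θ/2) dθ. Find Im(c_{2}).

1/pi

Since φ is real-valued, Im(c_{2}) = -1/4 ∫_{-2}^{2} φ(θ) sin(pi*θ) dθ = -b_{2}/2.
Split the integral at the breakpoints.
Integrating by parts (boundary term plus one more integral), an antiderivative of (θ + 4) sin(pi*θ) is -θ*cos(pi*θ)/pi + sin(pi*θ)/pi**2 - 4*cos(pi*θ)/pi; evaluating from -2 to 0: ∫_{-2}^{0} (θ + 4) sin(pi*θ) dθ = (-4/pi) - (-2/pi) = -2/pi.
Integrating by parts (boundary term plus one more integral), an antiderivative of (θ - 1) sin(pi*θ) is -θ*cos(pi*θ)/pi + sin(pi*θ)/pi**2 + cos(pi*θ)/pi; evaluating from 0 to 2: ∫_{0}^{2} (θ - 1) sin(pi*θ) dθ = (-1/pi) - (1/pi) = -2/pi.
So ∫_{-2}^{2} φ(θ) sin(pi*θ) dθ = -4/pi.
Hence Im(c_{2}) = (-1/4)·(-4/pi) = 1/pi.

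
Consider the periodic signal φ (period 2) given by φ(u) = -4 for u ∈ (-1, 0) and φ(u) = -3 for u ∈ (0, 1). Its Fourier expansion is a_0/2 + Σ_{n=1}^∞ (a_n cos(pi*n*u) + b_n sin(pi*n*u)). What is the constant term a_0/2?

-7/2

a_0 = ∫_{-1}^{1} φ(u) du = -7.
So the constant term a_0/2 = -7/2.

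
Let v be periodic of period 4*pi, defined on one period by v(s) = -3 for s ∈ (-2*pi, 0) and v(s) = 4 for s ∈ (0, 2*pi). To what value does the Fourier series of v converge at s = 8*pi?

s = 8*pi differs from s = 0 by 2 full period(s), and the series is 4*pi-periodic.
At s = 0 the one-sided limits are v(0^-) = -3 and v(0^+) = 4.
By Dirichlet's theorem the series converges to their average, [(-3) + (4)]/2 = 1/2.

1/2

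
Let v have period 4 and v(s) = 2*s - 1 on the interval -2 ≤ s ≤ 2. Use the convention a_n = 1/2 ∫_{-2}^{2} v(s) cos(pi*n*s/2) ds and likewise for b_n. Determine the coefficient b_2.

b_2 = 1/2 ∫_{-2}^{2} v(s) sin(pi*s) ds.
Integrating by parts (boundary term plus one more integral), an antiderivative of (2*s - 1) sin(pi*s) is -2*s*cos(pi*s)/pi + 2*sin(pi*s)/pi**2 + cos(pi*s)/pi; evaluating from -2 to 2: ∫_{-2}^{2} (2*s - 1) sin(pi*s) ds = (-3/pi) - (5/pi) = -8/pi.
Hence b_2 = (1/2)·(-8/pi) = -4/pi.

-4/pi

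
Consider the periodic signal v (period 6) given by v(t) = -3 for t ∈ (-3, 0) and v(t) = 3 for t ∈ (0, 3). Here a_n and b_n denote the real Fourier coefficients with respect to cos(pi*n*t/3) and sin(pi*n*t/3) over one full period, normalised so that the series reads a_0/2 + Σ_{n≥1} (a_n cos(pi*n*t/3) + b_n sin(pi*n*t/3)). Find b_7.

12/(7*pi)

b_7 = 1/3 ∫_{-3}^{3} v(t) sin(7*pi*t/3) dt.
v is odd and sin(7*pi*t/3) is odd, so the integrand is even and b_7 = 2/3 ∫_0^{3} v(t) sin(7*pi*t/3) dt.
Directly, an antiderivative of (3) sin(7*pi*t/3) is -9*cos(7*pi*t/3)/(7*pi); evaluating from 0 to 3: ∫_{0}^{3} (3) sin(7*pi*t/3) dt = (9/(7*pi)) - (-9/(7*pi)) = 18/(7*pi).
Hence b_7 = (2/3)·(18/(7*pi)) = 12/(7*pi).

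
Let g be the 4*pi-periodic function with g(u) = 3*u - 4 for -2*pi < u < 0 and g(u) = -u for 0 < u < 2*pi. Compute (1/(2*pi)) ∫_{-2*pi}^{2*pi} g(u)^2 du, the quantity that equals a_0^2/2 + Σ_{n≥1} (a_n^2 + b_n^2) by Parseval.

(1/(2*pi)) ∫_{-2*pi}^{2*pi} g(u)^2 du = (1/(2*pi)) · (16*pi*(6 + 9*pi + 5*pi**2)/3) = 16 + 24*pi + 40*pi**2/3.

16 + 24*pi + 40*pi**2/3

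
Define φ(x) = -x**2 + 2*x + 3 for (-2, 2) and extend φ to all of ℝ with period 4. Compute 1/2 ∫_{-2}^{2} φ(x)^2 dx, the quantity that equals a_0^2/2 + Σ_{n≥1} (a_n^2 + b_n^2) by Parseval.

1/2 ∫_{-2}^{2} φ(x)^2 dx = 1/2 · (572/15) = 286/15.

286/15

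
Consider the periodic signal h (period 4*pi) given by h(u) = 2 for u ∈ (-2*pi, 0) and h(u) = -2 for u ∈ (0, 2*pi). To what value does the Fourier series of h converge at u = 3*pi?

u = 3*pi differs from u = -pi by 1 full period(s), and the series is 4*pi-periodic.
h is continuous at u = -pi with value 2, so the series converges to 2 there.

2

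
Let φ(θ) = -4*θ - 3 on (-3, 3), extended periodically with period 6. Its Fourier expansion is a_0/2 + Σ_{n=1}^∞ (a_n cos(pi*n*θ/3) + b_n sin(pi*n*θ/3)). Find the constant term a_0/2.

a_0 = 1/3 ∫_{-3}^{3} φ(θ) dθ = 1/3 · (-18) = -6.
So the constant term a_0/2 = -3.

-3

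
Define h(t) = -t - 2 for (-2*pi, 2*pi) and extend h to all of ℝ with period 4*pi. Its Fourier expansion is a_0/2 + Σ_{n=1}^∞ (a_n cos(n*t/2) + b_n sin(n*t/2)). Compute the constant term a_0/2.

a_0 = (1/(2*pi)) ∫_{-2*pi}^{2*pi} h(t) dt = (1/(2*pi)) · (-8*pi) = -4.
So the constant term a_0/2 = -2.

-2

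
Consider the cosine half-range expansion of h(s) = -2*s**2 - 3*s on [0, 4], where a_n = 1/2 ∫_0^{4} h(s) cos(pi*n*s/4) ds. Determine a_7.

a_7 = 1/2 ∫_0^{4} (-2*s**2 - 3*s) cos(7*pi*s/4) ds.
Integrating by parts twice (tabular method), an antiderivative of (-2*s**2 - 3*s) cos(7*pi*s/4) is -8*s**2*sin(7*pi*s/4)/(7*pi) - 12*s*sin(7*pi*s/4)/(7*pi) - 64*s*cos(7*pi*s/4)/(49*pi**2) + 256*sin(7*pi*s/4)/(343*pi**3) - 48*cos(7*pi*s/4)/(49*pi**2); evaluating from 0 to 4: ∫_{0}^{4} (-2*s**2 - 3*s) cos(7*pi*s/4) ds = (304/(49*pi**2)) - (-48/(49*pi**2)) = 352/(49*pi**2).
Hence a_7 = (1/2)·(352/(49*pi**2)) = 176/(49*pi**2).

176/(49*pi**2)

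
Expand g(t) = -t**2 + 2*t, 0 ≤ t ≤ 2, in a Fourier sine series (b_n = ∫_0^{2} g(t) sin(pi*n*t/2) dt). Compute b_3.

32/(27*pi**3)

b_3 = ∫_0^{2} (-t**2 + 2*t) sin(3*pi*t/2) dt.
Integrating by parts twice (tabular method), an antiderivative of (-t**2 + 2*t) sin(3*pi*t/2) is 2*t**2*cos(3*pi*t/2)/(3*pi) - 8*t*sin(3*pi*t/2)/(9*pi**2) - 4*t*cos(3*pi*t/2)/(3*pi) + 8*sin(3*pi*t/2)/(9*pi**2) - 16*cos(3*pi*t/2)/(27*pi**3); evaluating from 0 to 2: ∫_{0}^{2} (-t**2 + 2*t) sin(3*pi*t/2) dt = (16/(27*pi**3)) - (-16/(27*pi**3)) = 32/(27*pi**3).
Hence b_3 = 32/(27*pi**3).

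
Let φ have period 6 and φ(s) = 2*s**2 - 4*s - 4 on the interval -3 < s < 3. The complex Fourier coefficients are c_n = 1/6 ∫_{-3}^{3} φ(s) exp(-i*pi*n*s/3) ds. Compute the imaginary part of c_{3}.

Since φ is real-valued, Im(c_{3}) = -1/6 ∫_{-3}^{3} φ(s) sin(pi*s) ds = -b_{3}/2.
Integrating by parts twice (tabular method), an antiderivative of (2*s**2 - 4*s - 4) sin(pi*s) is -2*s**2*cos(pi*s)/pi + 4*s*sin(pi*s)/pi**2 + 4*s*cos(pi*s)/pi - 4*sin(pi*s)/pi**2 + 4*cos(pi*s)/pi**3 + 4*cos(pi*s)/pi; evaluating from -3 to 3: ∫_{-3}^{3} (2*s**2 - 4*s - 4) sin(pi*s) ds = (-4/pi**3 + 2/pi) - (-4/pi**3 + 26/pi) = -24/pi.
Hence Im(c_{3}) = (-1/6)·(-24/pi) = 4/pi.

4/pi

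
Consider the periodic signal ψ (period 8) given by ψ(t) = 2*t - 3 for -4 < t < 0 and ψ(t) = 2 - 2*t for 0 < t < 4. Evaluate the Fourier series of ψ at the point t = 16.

t = 16 differs from t = 0 by 2 full period(s), and the series is 8-periodic.
At t = 0 the one-sided limits are ψ(0^-) = -3 and ψ(0^+) = 2.
By Dirichlet's theorem the series converges to their average, [(-3) + (2)]/2 = -1/2.

-1/2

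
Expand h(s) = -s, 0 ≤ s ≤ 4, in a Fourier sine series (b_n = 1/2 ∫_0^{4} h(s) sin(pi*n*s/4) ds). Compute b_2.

b_2 = 1/2 ∫_0^{4} (-s) sin(pi*s/2) ds.
Integrating by parts (boundary term plus one more integral), an antiderivative of (-s) sin(pi*s/2) is 2*s*cos(pi*s/2)/pi - 4*sin(pi*s/2)/pi**2; evaluating from 0 to 4: ∫_{0}^{4} (-s) sin(pi*s/2) ds = (8/pi) - (0) = 8/pi.
Hence b_2 = (1/2)·(8/pi) = 4/pi.

4/pi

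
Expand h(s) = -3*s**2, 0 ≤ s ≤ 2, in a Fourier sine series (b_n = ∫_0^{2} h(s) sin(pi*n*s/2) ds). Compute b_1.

-24/pi + 96/pi**3

b_1 = ∫_0^{2} (-3*s**2) sin(pi*s/2) ds.
Integrating by parts twice (tabular method), an antiderivative of (-3*s**2) sin(pi*s/2) is 6*s**2*cos(pi*s/2)/pi - 24*s*sin(pi*s/2)/pi**2 - 48*cos(pi*s/2)/pi**3; evaluating from 0 to 2: ∫_{0}^{2} (-3*s**2) sin(pi*s/2) ds = (-24/pi + 48/pi**3) - (-48/pi**3) = -24/pi + 96/pi**3.
Hence b_1 = -24/pi + 96/pi**3.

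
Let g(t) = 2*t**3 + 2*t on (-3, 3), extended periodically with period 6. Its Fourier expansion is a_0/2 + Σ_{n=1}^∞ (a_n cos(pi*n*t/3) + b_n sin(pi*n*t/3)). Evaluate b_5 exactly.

-648/(125*pi**3) + 24/pi

b_5 = 1/3 ∫_{-3}^{3} g(t) sin(5*pi*t/3) dt.
g is odd and sin(5*pi*t/3) is odd, so the integrand is even and b_5 = 2/3 ∫_0^{3} g(t) sin(5*pi*t/3) dt.
Integrating by parts three times (tabular method), an antiderivative of (2*t**3 + 2*t) sin(5*pi*t/3) is -6*t**3*cos(5*pi*t/3)/(5*pi) + 54*t**2*sin(5*pi*t/3)/(25*pi**2) - 6*t*cos(5*pi*t/3)/(5*pi) + 324*t*cos(5*pi*t/3)/(125*pi**3) - 972*sin(5*pi*t/3)/(625*pi**4) + 18*sin(5*pi*t/3)/(25*pi**2); evaluating from 0 to 3: ∫_{0}^{3} (2*t**3 + 2*t) sin(5*pi*t/3) dt = (-972/(125*pi**3) + 36/pi) - (0) = -972/(125*pi**3) + 36/pi.
Hence b_5 = (2/3)·(-972/(125*pi**3) + 36/pi) = -648/(125*pi**3) + 24/pi.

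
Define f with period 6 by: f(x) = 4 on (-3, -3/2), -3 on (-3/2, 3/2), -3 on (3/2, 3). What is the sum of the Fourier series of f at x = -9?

1/2

x = -9 differs from x = -3 by -1 full period(s), and the series is 6-periodic.
At x = -3 the one-sided limits are f(-3^-) = -3 and f(-3^+) = 4.
By Dirichlet's theorem the series converges to their average, [(-3) + (4)]/2 = 1/2.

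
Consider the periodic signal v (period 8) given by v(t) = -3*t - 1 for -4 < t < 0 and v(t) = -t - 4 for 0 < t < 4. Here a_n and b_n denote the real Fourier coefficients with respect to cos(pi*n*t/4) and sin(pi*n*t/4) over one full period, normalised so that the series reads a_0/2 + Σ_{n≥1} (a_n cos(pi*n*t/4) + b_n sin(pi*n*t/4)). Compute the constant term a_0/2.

-1/2

a_0 = 1/4 ∫_{-4}^{4} v(t) dt = 1/4 · (-4) = -1.
So the constant term a_0/2 = -1/2.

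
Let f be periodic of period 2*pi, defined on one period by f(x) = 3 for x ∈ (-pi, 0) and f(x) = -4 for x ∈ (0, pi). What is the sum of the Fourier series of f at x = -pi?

At x = -pi the one-sided limits are f(-pi^-) = -4 and f(-pi^+) = 3.
By Dirichlet's theorem the series converges to their average, [(-4) + (3)]/2 = -1/2.

-1/2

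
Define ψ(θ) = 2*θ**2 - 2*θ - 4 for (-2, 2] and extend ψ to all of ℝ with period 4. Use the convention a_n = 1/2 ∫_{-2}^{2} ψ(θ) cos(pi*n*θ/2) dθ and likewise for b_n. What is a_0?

-8/3

a_0 = 1/2 ∫_{-2}^{2} ψ(θ) dθ = 1/2 · (-16/3) = -8/3.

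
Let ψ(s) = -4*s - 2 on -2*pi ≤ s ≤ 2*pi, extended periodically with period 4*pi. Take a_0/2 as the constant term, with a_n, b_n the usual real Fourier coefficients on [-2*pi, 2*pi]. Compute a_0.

-4

a_0 = (1/(2*pi)) ∫_{-2*pi}^{2*pi} ψ(s) ds = (1/(2*pi)) · (-8*pi) = -4.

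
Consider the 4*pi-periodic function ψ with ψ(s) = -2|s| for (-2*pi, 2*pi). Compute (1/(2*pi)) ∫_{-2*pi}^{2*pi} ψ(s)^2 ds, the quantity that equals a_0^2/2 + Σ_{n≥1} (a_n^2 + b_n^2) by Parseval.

32*pi**2/3

(1/(2*pi)) ∫_{-2*pi}^{2*pi} ψ(s)^2 ds = (1/(2*pi)) · (64*pi**3/3) = 32*pi**2/3.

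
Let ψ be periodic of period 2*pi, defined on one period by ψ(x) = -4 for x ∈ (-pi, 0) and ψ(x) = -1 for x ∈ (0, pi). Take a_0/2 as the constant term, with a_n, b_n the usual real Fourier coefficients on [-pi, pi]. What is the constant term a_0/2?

a_0 = 1/pi ∫_{-pi}^{pi} ψ(x) dx = 1/pi · (-5*pi) = -5.
So the constant term a_0/2 = -5/2.

-5/2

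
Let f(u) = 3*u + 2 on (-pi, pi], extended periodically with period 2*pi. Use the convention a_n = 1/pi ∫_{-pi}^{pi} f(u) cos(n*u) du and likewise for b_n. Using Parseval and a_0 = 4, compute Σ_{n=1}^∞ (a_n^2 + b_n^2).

Parseval: a_0^2/2 + Σ_{n≥1} (a_n^2+b_n^2) = 1/pi ∫_{-pi}^{pi} f(u)^2 du = 8 + 6*pi**2.
Subtract a_0^2/2 = 8: Σ (a_n^2+b_n^2) = 6*pi**2.

6*pi**2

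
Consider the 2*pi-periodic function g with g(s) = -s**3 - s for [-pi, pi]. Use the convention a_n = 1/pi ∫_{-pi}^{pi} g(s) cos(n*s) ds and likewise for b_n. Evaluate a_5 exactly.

0

a_5 = 1/pi ∫_{-pi}^{pi} g(s) cos(5*s) ds.
g is odd and cos(5*s) is even, so the integrand is odd over a symmetric interval and the integral vanishes.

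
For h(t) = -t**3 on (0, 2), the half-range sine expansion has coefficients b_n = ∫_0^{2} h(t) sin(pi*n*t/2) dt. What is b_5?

16*(6 - 25*pi**2)/(125*pi**3)

b_5 = ∫_0^{2} (-t**3) sin(5*pi*t/2) dt.
Integrating by parts three times (tabular method), an antiderivative of (-t**3) sin(5*pi*t/2) is 2*t**3*cos(5*pi*t/2)/(5*pi) - 12*t**2*sin(5*pi*t/2)/(25*pi**2) - 48*t*cos(5*pi*t/2)/(125*pi**3) + 96*sin(5*pi*t/2)/(625*pi**4); evaluating from 0 to 2: ∫_{0}^{2} (-t**3) sin(5*pi*t/2) dt = (16*(6 - 25*pi**2)/(125*pi**3)) - (0) = 16*(6 - 25*pi**2)/(125*pi**3).
Hence b_5 = 16*(6 - 25*pi**2)/(125*pi**3).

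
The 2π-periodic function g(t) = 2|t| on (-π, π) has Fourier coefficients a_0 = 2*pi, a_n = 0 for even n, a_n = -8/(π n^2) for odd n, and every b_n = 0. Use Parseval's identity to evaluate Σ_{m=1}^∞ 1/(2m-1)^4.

pi**4/96

Parseval: a_0^2/2 + Σ a_n^2 = (1/π) ∫_{-π}^{π} g(t)^2 dt = 8*pi**2/3.
Subtract a_0^2/2 = 2*pi**2: Σ a_n^2 = 2*pi**2/3.
Only odd n contribute, with a_n^2 = 64/(π^2 n^4), so Σ_{m≥1} 1/(2m-1)^4 = π^2·(2*pi**2/3)/64 = pi**4/96.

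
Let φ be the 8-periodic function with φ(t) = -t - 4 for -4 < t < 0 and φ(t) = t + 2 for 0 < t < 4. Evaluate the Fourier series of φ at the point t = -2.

-2

φ is continuous at t = -2 with value -2, so the series converges to -2 there.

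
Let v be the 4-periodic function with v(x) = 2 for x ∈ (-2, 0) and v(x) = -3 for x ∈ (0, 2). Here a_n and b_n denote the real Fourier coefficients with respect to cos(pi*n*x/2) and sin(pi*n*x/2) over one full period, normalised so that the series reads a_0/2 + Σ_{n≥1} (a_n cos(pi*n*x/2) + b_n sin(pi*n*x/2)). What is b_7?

b_7 = 1/2 ∫_{-2}^{2} v(x) sin(7*pi*x/2) dx.
Split the integral at the breakpoints.
Directly, an antiderivative of (2) sin(7*pi*x/2) is -4*cos(7*pi*x/2)/(7*pi); evaluating from -2 to 0: ∫_{-2}^{0} (2) sin(7*pi*x/2) dx = (-4/(7*pi)) - (4/(7*pi)) = -8/(7*pi).
Directly, an antiderivative of (-3) sin(7*pi*x/2) is 6*cos(7*pi*x/2)/(7*pi); evaluating from 0 to 2: ∫_{0}^{2} (-3) sin(7*pi*x/2) dx = (-6/(7*pi)) - (6/(7*pi)) = -12/(7*pi).
Summing the pieces and multiplying by (1/2) gives b_7 = -10/(7*pi).

-10/(7*pi)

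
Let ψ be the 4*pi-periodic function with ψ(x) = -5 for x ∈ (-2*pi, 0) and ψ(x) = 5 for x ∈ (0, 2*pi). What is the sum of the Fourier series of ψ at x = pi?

ψ is continuous at x = pi with value 5, so the series converges to 5 there.

5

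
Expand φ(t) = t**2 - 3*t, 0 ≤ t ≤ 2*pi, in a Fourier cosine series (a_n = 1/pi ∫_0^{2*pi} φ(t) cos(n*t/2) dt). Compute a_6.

4/9

a_6 = 1/pi ∫_0^{2*pi} (t**2 - 3*t) cos(3*t) dt.
Integrating by parts twice (tabular method), an antiderivative of (t**2 - 3*t) cos(3*t) is t**2*sin(3*t)/3 - t*sin(3*t) + 2*t*cos(3*t)/9 - 2*sin(3*t)/27 - cos(3*t)/3; evaluating from 0 to 2*pi: ∫_{0}^{2*pi} (t**2 - 3*t) cos(3*t) dt = (-1/3 + 4*pi/9) - (-1/3) = 4*pi/9.
Hence a_6 = (1/pi)·(4*pi/9) = 4/9.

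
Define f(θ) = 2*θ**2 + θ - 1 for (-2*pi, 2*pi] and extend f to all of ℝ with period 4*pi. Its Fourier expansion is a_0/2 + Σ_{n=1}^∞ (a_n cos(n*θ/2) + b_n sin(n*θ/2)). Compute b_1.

4

b_1 = (1/(2*pi)) ∫_{-2*pi}^{2*pi} f(θ) sin(θ/2) dθ.
Integrating by parts twice (tabular method), an antiderivative of (2*θ**2 + θ - 1) sin(θ/2) is -4*θ**2*cos(θ/2) + 16*θ*sin(θ/2) - 2*θ*cos(θ/2) + 4*sin(θ/2) + 34*cos(θ/2); evaluating from -2*pi to 2*pi: ∫_{-2*pi}^{2*pi} (2*θ**2 + θ - 1) sin(θ/2) dθ = (-34 + 4*pi + 16*pi**2) - (-34 - 4*pi + 16*pi**2) = 8*pi.
Hence b_1 = (1/(2*pi))·(8*pi) = 4.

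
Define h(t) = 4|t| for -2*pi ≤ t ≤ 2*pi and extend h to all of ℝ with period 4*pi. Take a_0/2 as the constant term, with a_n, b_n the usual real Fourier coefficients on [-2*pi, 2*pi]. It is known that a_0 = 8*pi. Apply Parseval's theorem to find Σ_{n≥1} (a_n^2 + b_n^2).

Parseval: a_0^2/2 + Σ_{n≥1} (a_n^2+b_n^2) = (1/(2*pi)) ∫_{-2*pi}^{2*pi} h(t)^2 dt = 128*pi**2/3.
Subtract a_0^2/2 = 32*pi**2: Σ (a_n^2+b_n^2) = 32*pi**2/3.

32*pi**2/3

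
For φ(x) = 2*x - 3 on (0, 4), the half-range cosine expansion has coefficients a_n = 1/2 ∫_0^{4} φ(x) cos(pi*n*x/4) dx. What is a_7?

a_7 = 1/2 ∫_0^{4} (2*x - 3) cos(7*pi*x/4) dx.
Integrating by parts (boundary term plus one more integral), an antiderivative of (2*x - 3) cos(7*pi*x/4) is 8*x*sin(7*pi*x/4)/(7*pi) - 12*sin(7*pi*x/4)/(7*pi) + 32*cos(7*pi*x/4)/(49*pi**2); evaluating from 0 to 4: ∫_{0}^{4} (2*x - 3) cos(7*pi*x/4) dx = (-32/(49*pi**2)) - (32/(49*pi**2)) = -64/(49*pi**2).
Hence a_7 = (1/2)·(-64/(49*pi**2)) = -32/(49*pi**2).

-32/(49*pi**2)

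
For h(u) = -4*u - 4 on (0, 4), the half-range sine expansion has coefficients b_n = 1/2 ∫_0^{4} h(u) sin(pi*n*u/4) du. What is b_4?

b_4 = 1/2 ∫_0^{4} (-4*u - 4) sin(pi*u) du.
Integrating by parts (boundary term plus one more integral), an antiderivative of (-4*u - 4) sin(pi*u) is 4*u*cos(pi*u)/pi - 4*sin(pi*u)/pi**2 + 4*cos(pi*u)/pi; evaluating from 0 to 4: ∫_{0}^{4} (-4*u - 4) sin(pi*u) du = (20/pi) - (4/pi) = 16/pi.
Hence b_4 = (1/2)·(16/pi) = 8/pi.

8/pi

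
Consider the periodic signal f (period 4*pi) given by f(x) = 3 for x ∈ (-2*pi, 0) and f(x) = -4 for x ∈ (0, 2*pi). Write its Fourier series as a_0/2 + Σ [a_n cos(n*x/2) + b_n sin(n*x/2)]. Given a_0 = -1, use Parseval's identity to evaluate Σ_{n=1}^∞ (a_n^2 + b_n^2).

Parseval: a_0^2/2 + Σ_{n≥1} (a_n^2+b_n^2) = (1/(2*pi)) ∫_{-2*pi}^{2*pi} f(x)^2 dx = 25.
Subtract a_0^2/2 = 1/2: Σ (a_n^2+b_n^2) = 49/2.

49/2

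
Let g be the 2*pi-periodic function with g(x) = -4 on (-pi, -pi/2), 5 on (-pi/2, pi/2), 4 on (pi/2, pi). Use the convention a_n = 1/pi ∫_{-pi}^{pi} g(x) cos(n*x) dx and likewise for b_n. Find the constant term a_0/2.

5/2

a_0 = 1/pi ∫_{-pi}^{pi} g(x) dx = 1/pi · (5*pi) = 5.
So the constant term a_0/2 = 5/2.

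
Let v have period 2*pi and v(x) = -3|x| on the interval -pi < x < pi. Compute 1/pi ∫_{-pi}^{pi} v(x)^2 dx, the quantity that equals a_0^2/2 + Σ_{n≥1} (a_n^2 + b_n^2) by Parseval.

6*pi**2

1/pi ∫_{-pi}^{pi} v(x)^2 dx = 1/pi · (6*pi**3) = 6*pi**2.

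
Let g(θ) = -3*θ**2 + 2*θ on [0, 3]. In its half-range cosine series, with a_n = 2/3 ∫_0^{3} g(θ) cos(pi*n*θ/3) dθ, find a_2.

a_2 = 2/3 ∫_0^{3} (-3*θ**2 + 2*θ) cos(2*pi*θ/3) dθ.
Integrating by parts twice (tabular method), an antiderivative of (-3*θ**2 + 2*θ) cos(2*pi*θ/3) is -9*θ**2*sin(2*pi*θ/3)/(2*pi) + 3*θ*sin(2*pi*θ/3)/pi - 27*θ*cos(2*pi*θ/3)/(2*pi**2) + 81*sin(2*pi*θ/3)/(4*pi**3) + 9*cos(2*pi*θ/3)/(2*pi**2); evaluating from 0 to 3: ∫_{0}^{3} (-3*θ**2 + 2*θ) cos(2*pi*θ/3) dθ = (-36/pi**2) - (9/(2*pi**2)) = -81/(2*pi**2).
Hence a_2 = (2/3)·(-81/(2*pi**2)) = -27/pi**2.

-27/pi**2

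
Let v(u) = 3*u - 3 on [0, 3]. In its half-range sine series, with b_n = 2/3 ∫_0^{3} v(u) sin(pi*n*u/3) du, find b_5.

b_5 = 2/3 ∫_0^{3} (3*u - 3) sin(5*pi*u/3) du.
Integrating by parts (boundary term plus one more integral), an antiderivative of (3*u - 3) sin(5*pi*u/3) is -9*u*cos(5*pi*u/3)/(5*pi) + 27*sin(5*pi*u/3)/(25*pi**2) + 9*cos(5*pi*u/3)/(5*pi); evaluating from 0 to 3: ∫_{0}^{3} (3*u - 3) sin(5*pi*u/3) du = (18/(5*pi)) - (9/(5*pi)) = 9/(5*pi).
Hence b_5 = (2/3)·(9/(5*pi)) = 6/(5*pi).

6/(5*pi)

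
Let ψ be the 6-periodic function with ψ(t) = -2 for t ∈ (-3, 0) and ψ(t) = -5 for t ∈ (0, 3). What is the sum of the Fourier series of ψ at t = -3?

-7/2

At t = -3 the one-sided limits are ψ(-3^-) = -5 and ψ(-3^+) = -2.
By Dirichlet's theorem the series converges to their average, [(-5) + (-2)]/2 = -7/2.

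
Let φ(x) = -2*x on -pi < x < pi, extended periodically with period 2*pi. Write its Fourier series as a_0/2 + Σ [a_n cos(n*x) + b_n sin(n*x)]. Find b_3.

b_3 = 1/pi ∫_{-pi}^{pi} φ(x) sin(3*x) dx.
φ is odd and sin(3*x) is odd, so the integrand is even and b_3 = 2/pi ∫_0^{pi} φ(x) sin(3*x) dx.
Integrating by parts (boundary term plus one more integral), an antiderivative of (-2*x) sin(3*x) is 2*x*cos(3*x)/3 - 2*sin(3*x)/9; evaluating from 0 to pi: ∫_{0}^{pi} (-2*x) sin(3*x) dx = (-2*pi/3) - (0) = -2*pi/3.
Hence b_3 = (2/pi)·(-2*pi/3) = -4/3.

-4/3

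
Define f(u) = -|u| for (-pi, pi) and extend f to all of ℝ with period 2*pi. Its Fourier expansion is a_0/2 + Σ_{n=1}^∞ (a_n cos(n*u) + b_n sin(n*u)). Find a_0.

-pi

a_0 = 1/pi ∫_{-pi}^{pi} f(u) du = 1/pi · (-pi**2) = -pi.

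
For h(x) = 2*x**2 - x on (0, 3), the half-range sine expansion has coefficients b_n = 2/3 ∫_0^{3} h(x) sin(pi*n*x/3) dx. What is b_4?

-15/(2*pi)

b_4 = 2/3 ∫_0^{3} (2*x**2 - x) sin(4*pi*x/3) dx.
Integrating by parts twice (tabular method), an antiderivative of (2*x**2 - x) sin(4*pi*x/3) is -3*x**2*cos(4*pi*x/3)/(2*pi) + 9*x*sin(4*pi*x/3)/(4*pi**2) + 3*x*cos(4*pi*x/3)/(4*pi) - 9*sin(4*pi*x/3)/(16*pi**2) + 27*cos(4*pi*x/3)/(16*pi**3); evaluating from 0 to 3: ∫_{0}^{3} (2*x**2 - x) sin(4*pi*x/3) dx = (9*(3 - 20*pi**2)/(16*pi**3)) - (27/(16*pi**3)) = -45/(4*pi).
Hence b_4 = (2/3)·(-45/(4*pi)) = -15/(2*pi).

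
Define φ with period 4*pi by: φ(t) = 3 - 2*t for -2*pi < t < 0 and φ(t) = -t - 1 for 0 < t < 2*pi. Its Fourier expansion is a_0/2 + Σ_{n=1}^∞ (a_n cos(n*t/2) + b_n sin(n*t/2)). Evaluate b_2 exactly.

b_2 = (1/(2*pi)) ∫_{-2*pi}^{2*pi} φ(t) sin(t) dt.
Split the integral at the breakpoints.
Integrating by parts (boundary term plus one more integral), an antiderivative of (3 - 2*t) sin(t) is 2*t*cos(t) - 2*sin(t) - 3*cos(t); evaluating from -2*pi to 0: ∫_{-2*pi}^{0} (3 - 2*t) sin(t) dt = (-3) - (-4*pi - 3) = 4*pi.
Integrating by parts (boundary term plus one more integral), an antiderivative of (-t - 1) sin(t) is t*cos(t) - sin(t) + cos(t); evaluating from 0 to 2*pi: ∫_{0}^{2*pi} (-t - 1) sin(t) dt = (1 + 2*pi) - (1) = 2*pi.
Summing the pieces and multiplying by (1/(2*pi)) gives b_2 = 3.

3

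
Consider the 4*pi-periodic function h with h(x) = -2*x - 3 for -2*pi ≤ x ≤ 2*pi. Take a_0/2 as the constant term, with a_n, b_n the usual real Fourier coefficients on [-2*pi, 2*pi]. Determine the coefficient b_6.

4/3

b_6 = (1/(2*pi)) ∫_{-2*pi}^{2*pi} h(x) sin(3*x) dx.
Integrating by parts (boundary term plus one more integral), an antiderivative of (-2*x - 3) sin(3*x) is 2*x*cos(3*x)/3 - 2*sin(3*x)/9 + cos(3*x); evaluating from -2*pi to 2*pi: ∫_{-2*pi}^{2*pi} (-2*x - 3) sin(3*x) dx = (1 + 4*pi/3) - (1 - 4*pi/3) = 8*pi/3.
Hence b_6 = (1/(2*pi))·(8*pi/3) = 4/3.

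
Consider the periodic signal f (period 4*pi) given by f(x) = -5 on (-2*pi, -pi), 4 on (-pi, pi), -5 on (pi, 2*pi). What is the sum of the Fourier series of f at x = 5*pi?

-1/2

x = 5*pi differs from x = pi by 1 full period(s), and the series is 4*pi-periodic.
At x = pi the one-sided limits are f(pi^-) = 4 and f(pi^+) = -5.
By Dirichlet's theorem the series converges to their average, [(4) + (-5)]/2 = -1/2.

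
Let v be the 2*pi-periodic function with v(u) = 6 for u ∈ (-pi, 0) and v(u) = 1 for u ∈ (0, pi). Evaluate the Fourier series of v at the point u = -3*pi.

u = -3*pi differs from u = -pi by -1 full period(s), and the series is 2*pi-periodic.
At u = -pi the one-sided limits are v(-pi^-) = 1 and v(-pi^+) = 6.
By Dirichlet's theorem the series converges to their average, [(1) + (6)]/2 = 7/2.

7/2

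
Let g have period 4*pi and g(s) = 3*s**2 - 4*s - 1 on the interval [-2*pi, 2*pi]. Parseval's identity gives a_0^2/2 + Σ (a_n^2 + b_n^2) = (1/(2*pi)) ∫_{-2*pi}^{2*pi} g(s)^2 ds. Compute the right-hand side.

(1/(2*pi)) ∫_{-2*pi}^{2*pi} g(s)^2 ds = (1/(2*pi)) · (4*pi*(15 + 200*pi**2 + 432*pi**4)/15) = 2 + 80*pi**2/3 + 288*pi**4/5.

2 + 80*pi**2/3 + 288*pi**4/5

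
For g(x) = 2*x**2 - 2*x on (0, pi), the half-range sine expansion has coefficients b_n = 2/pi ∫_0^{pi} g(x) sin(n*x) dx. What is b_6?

2/3 - 2*pi/3

b_6 = 2/pi ∫_0^{pi} (2*x**2 - 2*x) sin(6*x) dx.
Integrating by parts twice (tabular method), an antiderivative of (2*x**2 - 2*x) sin(6*x) is -x**2*cos(6*x)/3 + x*sin(6*x)/9 + x*cos(6*x)/3 - sin(6*x)/18 + cos(6*x)/54; evaluating from 0 to pi: ∫_{0}^{pi} (2*x**2 - 2*x) sin(6*x) dx = (-pi**2/3 + 1/54 + pi/3) - (1/54) = pi*(1 - pi)/3.
Hence b_6 = (2/pi)·(pi*(1 - pi)/3) = 2/3 - 2*pi/3.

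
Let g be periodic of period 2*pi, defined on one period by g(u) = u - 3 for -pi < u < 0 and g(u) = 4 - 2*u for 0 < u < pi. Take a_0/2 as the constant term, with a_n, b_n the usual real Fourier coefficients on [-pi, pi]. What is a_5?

a_5 = 1/pi ∫_{-pi}^{pi} g(u) cos(5*u) du.
Split the integral at the breakpoints.
Integrating by parts (boundary term plus one more integral), an antiderivative of (u - 3) cos(5*u) is u*sin(5*u)/5 - 3*sin(5*u)/5 + cos(5*u)/25; evaluating from -pi to 0: ∫_{-pi}^{0} (u - 3) cos(5*u) du = (1/25) - (-1/25) = 2/25.
Integrating by parts (boundary term plus one more integral), an antiderivative of (4 - 2*u) cos(5*u) is -2*u*sin(5*u)/5 + 4*sin(5*u)/5 - 2*cos(5*u)/25; evaluating from 0 to pi: ∫_{0}^{pi} (4 - 2*u) cos(5*u) du = (2/25) - (-2/25) = 4/25.
Summing the pieces and multiplying by (1/pi) gives a_5 = 6/(25*pi).

6/(25*pi)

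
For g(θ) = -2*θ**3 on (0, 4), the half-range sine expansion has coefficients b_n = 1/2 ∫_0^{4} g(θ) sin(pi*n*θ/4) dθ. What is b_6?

b_6 = 1/2 ∫_0^{4} (-2*θ**3) sin(3*pi*θ/2) dθ.
Integrating by parts three times (tabular method), an antiderivative of (-2*θ**3) sin(3*pi*θ/2) is 4*θ**3*cos(3*pi*θ/2)/(3*pi) - 8*θ**2*sin(3*pi*θ/2)/(3*pi**2) - 32*θ*cos(3*pi*θ/2)/(9*pi**3) + 64*sin(3*pi*θ/2)/(27*pi**4); evaluating from 0 to 4: ∫_{0}^{4} (-2*θ**3) sin(3*pi*θ/2) dθ = (128*(-1 + 6*pi**2)/(9*pi**3)) - (0) = 128*(-1 + 6*pi**2)/(9*pi**3).
Hence b_6 = (1/2)·(128*(-1 + 6*pi**2)/(9*pi**3)) = 64*(-1 + 6*pi**2)/(9*pi**3).

64*(-1 + 6*pi**2)/(9*pi**3)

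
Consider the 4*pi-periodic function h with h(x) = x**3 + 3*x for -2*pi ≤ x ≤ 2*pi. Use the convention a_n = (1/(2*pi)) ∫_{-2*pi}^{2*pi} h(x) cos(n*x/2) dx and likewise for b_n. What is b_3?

4/9 + 16*pi**2/3

b_3 = (1/(2*pi)) ∫_{-2*pi}^{2*pi} h(x) sin(3*x/2) dx.
h is odd and sin(3*x/2) is odd, so the integrand is even and b_3 = 1/pi ∫_0^{2*pi} h(x) sin(3*x/2) dx.
Integrating by parts three times (tabular method), an antiderivative of (x**3 + 3*x) sin(3*x/2) is -2*x**3*cos(3*x/2)/3 + 4*x**2*sin(3*x/2)/3 - 2*x*cos(3*x/2)/9 + 4*sin(3*x/2)/27; evaluating from 0 to 2*pi: ∫_{0}^{2*pi} (x**3 + 3*x) sin(3*x/2) dx = (4*pi*(1 + 12*pi**2)/9) - (0) = 4*pi*(1 + 12*pi**2)/9.
Hence b_3 = (1/pi)·(4*pi*(1 + 12*pi**2)/9) = 4/9 + 16*pi**2/3.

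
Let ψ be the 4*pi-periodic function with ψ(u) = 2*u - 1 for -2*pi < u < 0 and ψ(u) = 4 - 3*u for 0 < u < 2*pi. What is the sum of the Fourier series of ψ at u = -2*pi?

u = -2*pi differs from u = 2*pi by -1 full period(s), and the series is 4*pi-periodic.
At u = 2*pi the one-sided limits are ψ(2*pi^-) = 4 - 6*pi and ψ(2*pi^+) = -4*pi - 1.
By Dirichlet's theorem the series converges to their average, [(4 - 6*pi) + (-4*pi - 1)]/2 = 3/2 - 5*pi.

3/2 - 5*pi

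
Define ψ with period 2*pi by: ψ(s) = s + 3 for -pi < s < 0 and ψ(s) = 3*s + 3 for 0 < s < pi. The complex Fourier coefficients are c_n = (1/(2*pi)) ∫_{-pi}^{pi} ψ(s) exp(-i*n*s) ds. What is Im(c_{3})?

-2/3

Since ψ is real-valued, Im(c_{3}) = -(1/(2*pi)) ∫_{-pi}^{pi} ψ(s) sin(3*s) ds = -b_{3}/2.
Split the integral at the breakpoints.
Integrating by parts (boundary term plus one more integral), an antiderivative of (s + 3) sin(3*s) is -s*cos(3*s)/3 + sin(3*s)/9 - cos(3*s); evaluating from -pi to 0: ∫_{-pi}^{0} (s + 3) sin(3*s) ds = (-1) - (1 - pi/3) = -2 + pi/3.
Integrating by parts (boundary term plus one more integral), an antiderivative of (3*s + 3) sin(3*s) is -s*cos(3*s) + sin(3*s)/3 - cos(3*s); evaluating from 0 to pi: ∫_{0}^{pi} (3*s + 3) sin(3*s) ds = (1 + pi) - (-1) = 2 + pi.
So ∫_{-pi}^{pi} ψ(s) sin(3*s) ds = 4*pi/3.
Hence Im(c_{3}) = (-1/(2*pi))·(4*pi/3) = -2/3.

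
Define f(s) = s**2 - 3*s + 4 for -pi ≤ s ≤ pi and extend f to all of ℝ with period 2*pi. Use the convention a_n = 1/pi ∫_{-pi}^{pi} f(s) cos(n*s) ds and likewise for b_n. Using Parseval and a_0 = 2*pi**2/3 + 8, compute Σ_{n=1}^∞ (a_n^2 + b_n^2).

Parseval: a_0^2/2 + Σ_{n≥1} (a_n^2+b_n^2) = 1/pi ∫_{-pi}^{pi} f(s)^2 ds = 32 + 2*pi**4/5 + 34*pi**2/3.
Subtract a_0^2/2 = 2*(pi**2 + 12)**2/9: Σ (a_n^2+b_n^2) = pi**2*(8*pi**2/45 + 6).

pi**2*(8*pi**2/45 + 6)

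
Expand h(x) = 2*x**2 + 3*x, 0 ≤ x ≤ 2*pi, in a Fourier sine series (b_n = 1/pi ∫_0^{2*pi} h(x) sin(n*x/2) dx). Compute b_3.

b_3 = 1/pi ∫_0^{2*pi} (2*x**2 + 3*x) sin(3*x/2) dx.
Integrating by parts twice (tabular method), an antiderivative of (2*x**2 + 3*x) sin(3*x/2) is -4*x**2*cos(3*x/2)/3 + 16*x*sin(3*x/2)/9 - 2*x*cos(3*x/2) + 4*sin(3*x/2)/3 + 32*cos(3*x/2)/27; evaluating from 0 to 2*pi: ∫_{0}^{2*pi} (2*x**2 + 3*x) sin(3*x/2) dx = (-32/27 + 4*pi + 16*pi**2/3) - (32/27) = -64/27 + 4*pi + 16*pi**2/3.
Hence b_3 = (1/pi)·(-64/27 + 4*pi + 16*pi**2/3) = -64/(27*pi) + 4 + 16*pi/3.

-64/(27*pi) + 4 + 16*pi/3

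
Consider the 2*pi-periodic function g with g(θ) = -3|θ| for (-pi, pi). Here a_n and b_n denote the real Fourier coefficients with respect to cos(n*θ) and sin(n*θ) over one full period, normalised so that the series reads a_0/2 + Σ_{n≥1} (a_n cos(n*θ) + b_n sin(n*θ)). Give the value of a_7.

12/(49*pi)

a_7 = 1/pi ∫_{-pi}^{pi} g(θ) cos(7*θ) dθ.
g is even and cos(7*θ) is even, so the integrand is even and a_7 = 2/pi ∫_0^{pi} g(θ) cos(7*θ) dθ.
Integrating by parts (boundary term plus one more integral), an antiderivative of (-3*θ) cos(7*θ) is -3*θ*sin(7*θ)/7 - 3*cos(7*θ)/49; evaluating from 0 to pi: ∫_{0}^{pi} (-3*θ) cos(7*θ) dθ = (3/49) - (-3/49) = 6/49.
Hence a_7 = (2/pi)·(6/49) = 12/(49*pi).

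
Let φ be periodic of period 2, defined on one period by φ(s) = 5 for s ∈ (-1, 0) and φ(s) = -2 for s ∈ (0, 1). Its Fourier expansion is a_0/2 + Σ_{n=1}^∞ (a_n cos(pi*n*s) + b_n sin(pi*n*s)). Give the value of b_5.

b_5 = ∫_{-1}^{1} φ(s) sin(5*pi*s) ds.
Split the integral at the breakpoints.
Directly, an antiderivative of (5) sin(5*pi*s) is -cos(5*pi*s)/pi; evaluating from -1 to 0: ∫_{-1}^{0} (5) sin(5*pi*s) ds = (-1/pi) - (1/pi) = -2/pi.
Directly, an antiderivative of (-2) sin(5*pi*s) is 2*cos(5*pi*s)/(5*pi); evaluating from 0 to 1: ∫_{0}^{1} (-2) sin(5*pi*s) ds = (-2/(5*pi)) - (2/(5*pi)) = -4/(5*pi).
Summing the pieces gives b_5 = -14/(5*pi).

-14/(5*pi)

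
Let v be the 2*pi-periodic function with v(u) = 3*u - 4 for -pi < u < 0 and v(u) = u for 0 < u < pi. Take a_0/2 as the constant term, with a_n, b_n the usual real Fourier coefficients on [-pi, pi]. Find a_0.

a_0 = 1/pi ∫_{-pi}^{pi} v(u) du = 1/pi · (-pi*(pi + 4)) = -4 - pi.

-4 - pi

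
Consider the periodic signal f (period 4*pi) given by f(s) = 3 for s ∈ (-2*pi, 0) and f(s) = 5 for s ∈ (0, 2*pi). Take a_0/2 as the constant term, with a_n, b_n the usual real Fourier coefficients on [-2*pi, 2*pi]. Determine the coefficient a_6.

a_6 = (1/(2*pi)) ∫_{-2*pi}^{2*pi} f(s) cos(3*s) ds.
Split the integral at the breakpoints.
Directly, an antiderivative of (3) cos(3*s) is sin(3*s); evaluating from -2*pi to 0: ∫_{-2*pi}^{0} (3) cos(3*s) ds = (0) - (0) = 0.
Directly, an antiderivative of (5) cos(3*s) is 5*sin(3*s)/3; evaluating from 0 to 2*pi: ∫_{0}^{2*pi} (5) cos(3*s) ds = (0) - (0) = 0.
Summing the pieces and multiplying by (1/(2*pi)) gives a_6 = 0.

0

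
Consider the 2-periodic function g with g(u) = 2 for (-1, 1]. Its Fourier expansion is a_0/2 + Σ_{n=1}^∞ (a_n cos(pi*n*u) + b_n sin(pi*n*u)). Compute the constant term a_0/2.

2

a_0 = ∫_{-1}^{1} g(u) du = 4.
So the constant term a_0/2 = 2.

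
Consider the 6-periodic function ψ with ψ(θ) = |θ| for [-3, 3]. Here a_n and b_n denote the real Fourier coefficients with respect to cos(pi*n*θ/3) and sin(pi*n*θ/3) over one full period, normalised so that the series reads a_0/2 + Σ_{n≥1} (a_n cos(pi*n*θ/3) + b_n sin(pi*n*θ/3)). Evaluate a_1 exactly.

a_1 = 1/3 ∫_{-3}^{3} ψ(θ) cos(pi*θ/3) dθ.
ψ is even and cos(pi*θ/3) is even, so the integrand is even and a_1 = 2/3 ∫_0^{3} ψ(θ) cos(pi*θ/3) dθ.
Integrating by parts (boundary term plus one more integral), an antiderivative of (θ) cos(pi*θ/3) is 3*θ*sin(pi*θ/3)/pi + 9*cos(pi*θ/3)/pi**2; evaluating from 0 to 3: ∫_{0}^{3} (θ) cos(pi*θ/3) dθ = (-9/pi**2) - (9/pi**2) = -18/pi**2.
Hence a_1 = (2/3)·(-18/pi**2) = -12/pi**2.

-12/pi**2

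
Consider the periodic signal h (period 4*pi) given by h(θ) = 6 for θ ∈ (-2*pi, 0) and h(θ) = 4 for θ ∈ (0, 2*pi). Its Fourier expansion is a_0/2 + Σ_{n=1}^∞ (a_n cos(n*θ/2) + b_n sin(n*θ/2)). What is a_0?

a_0 = (1/(2*pi)) ∫_{-2*pi}^{2*pi} h(θ) dθ = (1/(2*pi)) · (20*pi) = 10.

10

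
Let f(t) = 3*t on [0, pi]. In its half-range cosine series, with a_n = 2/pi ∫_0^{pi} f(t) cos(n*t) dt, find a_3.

a_3 = 2/pi ∫_0^{pi} (3*t) cos(3*t) dt.
Integrating by parts (boundary term plus one more integral), an antiderivative of (3*t) cos(3*t) is t*sin(3*t) + cos(3*t)/3; evaluating from 0 to pi: ∫_{0}^{pi} (3*t) cos(3*t) dt = (-1/3) - (1/3) = -2/3.
Hence a_3 = (2/pi)·(-2/3) = -4/(3*pi).

-4/(3*pi)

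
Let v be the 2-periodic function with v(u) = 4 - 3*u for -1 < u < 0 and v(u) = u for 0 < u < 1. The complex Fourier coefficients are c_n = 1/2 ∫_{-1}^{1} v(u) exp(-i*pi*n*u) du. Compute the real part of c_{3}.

Since v is real-valued, Re(c_{3}) = 1/2 ∫_{-1}^{1} v(u) cos(3*pi*u) du = a_{3}/2.
Split the integral at the breakpoints.
Integrating by parts (boundary term plus one more integral), an antiderivative of (4 - 3*u) cos(3*pi*u) is -u*sin(3*pi*u)/pi + 4*sin(3*pi*u)/(3*pi) - cos(3*pi*u)/(3*pi**2); evaluating from -1 to 0: ∫_{-1}^{0} (4 - 3*u) cos(3*pi*u) du = (-1/(3*pi**2)) - (1/(3*pi**2)) = -2/(3*pi**2).
Integrating by parts (boundary term plus one more integral), an antiderivative of (u) cos(3*pi*u) is u*sin(3*pi*u)/(3*pi) + cos(3*pi*u)/(9*pi**2); evaluating from 0 to 1: ∫_{0}^{1} (u) cos(3*pi*u) du = (-1/(9*pi**2)) - (1/(9*pi**2)) = -2/(9*pi**2).
So ∫_{-1}^{1} v(u) cos(3*pi*u) du = -8/(9*pi**2).
Hence Re(c_{3}) = (1/2)·(-8/(9*pi**2)) = -4/(9*pi**2).

-4/(9*pi**2)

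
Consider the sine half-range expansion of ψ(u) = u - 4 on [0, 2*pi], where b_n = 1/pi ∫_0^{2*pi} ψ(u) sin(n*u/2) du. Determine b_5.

4*(-4 + pi)/(5*pi)

b_5 = 1/pi ∫_0^{2*pi} (u - 4) sin(5*u/2) du.
Integrating by parts (boundary term plus one more integral), an antiderivative of (u - 4) sin(5*u/2) is -2*u*cos(5*u/2)/5 + 4*sin(5*u/2)/25 + 8*cos(5*u/2)/5; evaluating from 0 to 2*pi: ∫_{0}^{2*pi} (u - 4) sin(5*u/2) du = (-8/5 + 4*pi/5) - (8/5) = -16/5 + 4*pi/5.
Hence b_5 = (1/pi)·(-16/5 + 4*pi/5) = 4*(-4 + pi)/(5*pi).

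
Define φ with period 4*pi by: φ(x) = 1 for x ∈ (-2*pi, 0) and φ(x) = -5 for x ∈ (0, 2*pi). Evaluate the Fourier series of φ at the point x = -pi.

1

φ is continuous at x = -pi with value 1, so the series converges to 1 there.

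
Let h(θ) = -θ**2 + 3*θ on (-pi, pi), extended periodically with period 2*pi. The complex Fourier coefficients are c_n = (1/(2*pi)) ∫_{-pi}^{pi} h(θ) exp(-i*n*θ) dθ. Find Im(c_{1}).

-3

Since h is real-valued, Im(c_{1}) = -(1/(2*pi)) ∫_{-pi}^{pi} h(θ) sin(θ) dθ = -b_{1}/2.
Integrating by parts twice (tabular method), an antiderivative of (-θ**2 + 3*θ) sin(θ) is θ**2*cos(θ) - 2*θ*sin(θ) - 3*θ*cos(θ) + 3*sin(θ) - 2*cos(θ); evaluating from -pi to pi: ∫_{-pi}^{pi} (-θ**2 + 3*θ) sin(θ) dθ = (-pi**2 + 2 + 3*pi) - (-pi**2 - 3*pi + 2) = 6*pi.
Hence Im(c_{1}) = (-1/(2*pi))·(6*pi) = -3.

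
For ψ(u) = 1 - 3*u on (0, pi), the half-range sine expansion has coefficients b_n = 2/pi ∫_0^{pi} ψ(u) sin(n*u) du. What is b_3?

b_3 = 2/pi ∫_0^{pi} (1 - 3*u) sin(3*u) du.
Integrating by parts (boundary term plus one more integral), an antiderivative of (1 - 3*u) sin(3*u) is u*cos(3*u) - sin(3*u)/3 - cos(3*u)/3; evaluating from 0 to pi: ∫_{0}^{pi} (1 - 3*u) sin(3*u) du = (1/3 - pi) - (-1/3) = 2/3 - pi.
Hence b_3 = (2/pi)·(2/3 - pi) = -2 + 4/(3*pi).

-2 + 4/(3*pi)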